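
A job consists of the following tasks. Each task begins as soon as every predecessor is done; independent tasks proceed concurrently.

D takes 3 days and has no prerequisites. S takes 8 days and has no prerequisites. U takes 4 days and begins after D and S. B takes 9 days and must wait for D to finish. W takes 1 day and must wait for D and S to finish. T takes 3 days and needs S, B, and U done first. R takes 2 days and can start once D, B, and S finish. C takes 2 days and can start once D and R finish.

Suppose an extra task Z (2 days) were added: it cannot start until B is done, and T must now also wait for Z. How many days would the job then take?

17

Originally the job takes 16 days.
With Z inserted, T now waits for max(S, B, U, Z).
New critical path: D→B→Z→T = 3+9+2+3 = 17 ⇒ 17 days.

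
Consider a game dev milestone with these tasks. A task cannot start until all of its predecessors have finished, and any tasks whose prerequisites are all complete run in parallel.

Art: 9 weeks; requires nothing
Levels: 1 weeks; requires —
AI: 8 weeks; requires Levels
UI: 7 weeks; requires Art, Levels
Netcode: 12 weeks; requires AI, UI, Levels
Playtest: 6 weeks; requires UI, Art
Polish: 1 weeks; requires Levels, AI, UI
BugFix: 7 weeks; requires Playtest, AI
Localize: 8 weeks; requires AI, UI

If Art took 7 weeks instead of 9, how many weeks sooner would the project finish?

Critical path before the change: Art→UI→Playtest→BugFix = 9+7+6+7 = 29 giving 29 weeks.
Art lies on that path, so at 7 weeks the path becomes 27 weeks.
That remains the longest chain; total 27 weeks.
Change in finish: 27 − 29 = -2 weeks.

2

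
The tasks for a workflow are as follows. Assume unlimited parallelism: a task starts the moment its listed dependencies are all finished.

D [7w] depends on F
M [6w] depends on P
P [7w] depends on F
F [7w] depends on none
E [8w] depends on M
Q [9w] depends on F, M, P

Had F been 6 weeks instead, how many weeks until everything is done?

28

Actual critical path: F→P→M→Q = 7+7+6+9 = 29 ⇒ 29 weeks.
F is on the critical path; changing it to 6 makes that path 28 weeks.
No other chain overtakes it, so the finish is 28 weeks.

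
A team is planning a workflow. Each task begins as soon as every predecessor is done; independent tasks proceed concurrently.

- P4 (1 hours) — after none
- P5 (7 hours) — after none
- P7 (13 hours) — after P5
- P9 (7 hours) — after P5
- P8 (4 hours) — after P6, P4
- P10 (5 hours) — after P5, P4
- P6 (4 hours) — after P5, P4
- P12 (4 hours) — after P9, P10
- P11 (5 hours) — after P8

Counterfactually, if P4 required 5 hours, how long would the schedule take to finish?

20

Actual critical path: P5→P6→P8→P11 = 7+4+4+5 = 20 ⇒ 20 hours.
P4 has 6 hours of float (longest path through it is 14).
No other chain overtakes it, so the finish is 20 hours.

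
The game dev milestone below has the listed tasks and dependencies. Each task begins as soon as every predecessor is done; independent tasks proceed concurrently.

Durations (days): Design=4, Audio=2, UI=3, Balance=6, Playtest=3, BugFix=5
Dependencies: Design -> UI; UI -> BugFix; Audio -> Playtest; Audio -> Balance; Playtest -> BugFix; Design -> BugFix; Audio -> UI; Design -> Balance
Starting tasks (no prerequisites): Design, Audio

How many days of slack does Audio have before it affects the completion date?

Design→UI→BugFix = 4+3+5 = 12 sets the makespan at 12 days.
Audio finishes as early as 2 and must finish by 4.
So Audio can slip 4 − 2 = 2 days.

2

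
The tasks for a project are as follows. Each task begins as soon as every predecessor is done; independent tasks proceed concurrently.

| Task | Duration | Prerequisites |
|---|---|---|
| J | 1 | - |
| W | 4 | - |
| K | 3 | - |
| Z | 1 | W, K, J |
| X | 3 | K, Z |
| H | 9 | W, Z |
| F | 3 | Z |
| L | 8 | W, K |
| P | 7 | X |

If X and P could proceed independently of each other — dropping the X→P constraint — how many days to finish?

14

With the dependency in place, W→Z→X→P = 4+1+3+7 = 15 sets the finish at 15 days.
Without X→P, P's earliest start moves from 8 to 0.
New critical path: W→Z→H = 4+1+9 = 14 ⇒ 14 days.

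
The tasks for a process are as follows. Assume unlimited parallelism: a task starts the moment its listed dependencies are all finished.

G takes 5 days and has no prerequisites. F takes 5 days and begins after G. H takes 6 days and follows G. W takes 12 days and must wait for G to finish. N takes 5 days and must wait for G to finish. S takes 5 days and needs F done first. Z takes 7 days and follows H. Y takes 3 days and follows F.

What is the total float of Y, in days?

G→H→Z = 5+6+7 = 18 sets the makespan at 18 days.
The longest chain containing Y totals 13 days.
Float = 18 − 13 = 5.

5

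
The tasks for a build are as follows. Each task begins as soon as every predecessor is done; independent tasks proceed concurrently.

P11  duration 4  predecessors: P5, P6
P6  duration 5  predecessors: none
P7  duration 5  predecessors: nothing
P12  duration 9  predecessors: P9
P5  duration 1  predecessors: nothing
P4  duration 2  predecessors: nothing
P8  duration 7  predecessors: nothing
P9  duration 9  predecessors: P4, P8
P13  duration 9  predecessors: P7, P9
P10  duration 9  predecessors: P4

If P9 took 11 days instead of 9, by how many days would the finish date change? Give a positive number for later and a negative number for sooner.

Baseline: P8→P9→P12 = 7+9+9 = 25 → 25 days.
P9 lies on that path, so at 11 days the path becomes 27 days.
No other chain overtakes it, so the finish is 27 days.
Change in finish: 27 − 25 = +2 days.

2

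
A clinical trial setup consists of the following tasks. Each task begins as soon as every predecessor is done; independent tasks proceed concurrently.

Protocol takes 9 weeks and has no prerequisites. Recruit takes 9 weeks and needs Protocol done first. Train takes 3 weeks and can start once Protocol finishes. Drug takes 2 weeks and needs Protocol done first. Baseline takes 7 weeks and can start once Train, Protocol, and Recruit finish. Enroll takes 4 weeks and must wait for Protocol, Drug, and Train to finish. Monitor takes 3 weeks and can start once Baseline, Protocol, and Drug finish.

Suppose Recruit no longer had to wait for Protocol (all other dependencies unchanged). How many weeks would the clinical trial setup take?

Before: longest chain Protocol→Recruit→Baseline→Monitor = 9+9+7+3 = 28, finish 28.
Without Protocol→Recruit, Recruit's earliest start moves from 9 to 0.
New critical path: Protocol→Train→Baseline→Monitor = 9+3+7+3 = 22 ⇒ 22 weeks.

22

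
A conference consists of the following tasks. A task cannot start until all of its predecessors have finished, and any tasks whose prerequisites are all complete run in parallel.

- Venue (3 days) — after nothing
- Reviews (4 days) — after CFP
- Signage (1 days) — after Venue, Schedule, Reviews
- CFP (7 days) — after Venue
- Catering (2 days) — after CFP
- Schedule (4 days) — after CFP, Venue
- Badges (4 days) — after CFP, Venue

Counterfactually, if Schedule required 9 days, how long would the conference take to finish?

Critical path before the change: Venue→CFP→Schedule→Signage = 3+7+4+1 = 15 giving 15 days.
Since Schedule is critical, the +5 change carries straight to that chain (now 20 days).
The critical path is still Venue→CFP→Schedule→Signage; finish is now 20 days.

20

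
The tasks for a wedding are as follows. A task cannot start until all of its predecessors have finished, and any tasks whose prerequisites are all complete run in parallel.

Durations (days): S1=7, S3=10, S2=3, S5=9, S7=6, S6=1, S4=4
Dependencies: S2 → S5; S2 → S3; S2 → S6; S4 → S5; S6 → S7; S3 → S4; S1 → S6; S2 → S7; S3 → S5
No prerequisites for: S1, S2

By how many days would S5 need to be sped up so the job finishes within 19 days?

Current finish: 26 days; target: 19.
S5 is on every critical path, so each day cut from S5 cuts the finish by one (this holds down to a finish of 18).
Need 26 − 19 = 7 days off S5 → S5 becomes 2 days, finish becomes 19.

7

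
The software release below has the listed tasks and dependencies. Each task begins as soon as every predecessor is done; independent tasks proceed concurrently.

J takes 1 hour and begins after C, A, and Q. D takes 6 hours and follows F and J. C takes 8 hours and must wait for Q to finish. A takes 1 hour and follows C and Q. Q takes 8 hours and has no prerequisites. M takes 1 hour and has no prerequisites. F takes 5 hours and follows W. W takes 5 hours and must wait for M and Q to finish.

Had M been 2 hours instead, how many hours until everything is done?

24

The binding path is Q→W→F→D = 8+5+5+6 = 24; finish at 24 hours.
M has 7 hours of float (longest path through it is 17).
That remains the longest chain; total 24 hours.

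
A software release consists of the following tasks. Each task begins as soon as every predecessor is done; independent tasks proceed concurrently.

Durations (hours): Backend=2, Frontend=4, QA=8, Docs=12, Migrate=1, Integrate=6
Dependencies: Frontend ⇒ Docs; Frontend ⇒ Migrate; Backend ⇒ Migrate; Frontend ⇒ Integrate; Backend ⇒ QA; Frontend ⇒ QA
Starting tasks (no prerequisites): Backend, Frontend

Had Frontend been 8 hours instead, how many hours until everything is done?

20

As given, the longest chain is Frontend→Docs = 4+12 = 16, so the finish is 16 hours.
Since Frontend is critical, the +4 change carries straight to that chain (now 20 hours).
The critical path is still Frontend→Docs; finish is now 20 hours.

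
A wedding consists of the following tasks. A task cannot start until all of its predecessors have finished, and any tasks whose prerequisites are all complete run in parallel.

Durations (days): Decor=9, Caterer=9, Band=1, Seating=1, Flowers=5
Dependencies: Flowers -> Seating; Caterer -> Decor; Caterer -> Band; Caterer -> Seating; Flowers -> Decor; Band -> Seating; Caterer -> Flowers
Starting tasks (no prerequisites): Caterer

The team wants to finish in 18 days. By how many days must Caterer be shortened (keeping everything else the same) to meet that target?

Current finish: 23 days; target: 18.
Caterer is on every critical path, so each day cut from Caterer cuts the finish by one (this holds down to a finish of 15).
Need 23 − 18 = 5 days off Caterer → Caterer becomes 4 days, finish becomes 18.

5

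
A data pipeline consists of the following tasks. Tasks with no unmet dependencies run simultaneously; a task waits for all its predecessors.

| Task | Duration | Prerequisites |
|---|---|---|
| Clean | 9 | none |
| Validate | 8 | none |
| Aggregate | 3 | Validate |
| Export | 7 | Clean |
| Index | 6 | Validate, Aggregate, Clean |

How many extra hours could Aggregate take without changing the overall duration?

Critical path: Validate→Aggregate→Index = 8+3+6 = 17, so the finish is 17 hours.
Aggregate finishes as early as 11 and must finish by 11.
Float = 17 − 17 = 0.

0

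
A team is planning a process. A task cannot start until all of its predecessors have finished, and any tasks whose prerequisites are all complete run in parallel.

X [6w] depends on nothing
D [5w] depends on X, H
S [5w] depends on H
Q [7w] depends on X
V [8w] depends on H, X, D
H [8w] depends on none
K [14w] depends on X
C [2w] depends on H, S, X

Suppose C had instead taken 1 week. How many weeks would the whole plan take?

21

As given, the longest chain is H→D→V = 8+5+8 = 21, so the finish is 21 weeks.
The longest path through C is only 15 weeks, so C has float 6.
The critical path is still H→D→V; finish is now 21 weeks.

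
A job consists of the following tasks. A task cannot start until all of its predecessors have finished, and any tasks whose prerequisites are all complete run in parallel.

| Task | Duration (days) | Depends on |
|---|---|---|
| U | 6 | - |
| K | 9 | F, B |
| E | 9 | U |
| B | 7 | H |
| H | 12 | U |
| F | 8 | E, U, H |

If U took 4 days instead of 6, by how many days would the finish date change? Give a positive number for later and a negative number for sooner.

-2

Actual critical path: U→H→F→K = 6+12+8+9 = 35 ⇒ 35 days.
U lies on that path, so at 4 days the path becomes 33 days.
The critical path is still U→H→F→K; finish is now 33 days.
Change in finish: 33 − 35 = -2 days.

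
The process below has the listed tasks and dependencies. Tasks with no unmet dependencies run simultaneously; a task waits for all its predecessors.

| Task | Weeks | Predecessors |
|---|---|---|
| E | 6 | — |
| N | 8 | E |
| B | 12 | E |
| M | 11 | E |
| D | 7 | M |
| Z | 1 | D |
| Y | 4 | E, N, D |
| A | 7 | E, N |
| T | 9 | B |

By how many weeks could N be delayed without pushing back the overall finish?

E→M→D→Y = 6+11+7+4 = 28 sets the makespan at 28 weeks.
The longest chain containing N totals 21 weeks.
Float = 28 − 21 = 7.

7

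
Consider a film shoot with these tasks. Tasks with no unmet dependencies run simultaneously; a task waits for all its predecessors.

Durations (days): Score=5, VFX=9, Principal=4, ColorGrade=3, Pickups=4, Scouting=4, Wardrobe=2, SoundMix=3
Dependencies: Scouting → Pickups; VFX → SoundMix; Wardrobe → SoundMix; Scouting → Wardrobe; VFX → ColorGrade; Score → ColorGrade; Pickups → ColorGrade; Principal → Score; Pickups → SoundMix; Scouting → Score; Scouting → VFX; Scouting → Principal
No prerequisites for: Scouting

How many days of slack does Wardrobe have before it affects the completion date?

7

Critical path: Scouting→Principal→Score→ColorGrade = 4+4+5+3 = 16, so the finish is 16 days.
Longest path through Wardrobe: 9 days (earliest finish 6, latest finish 13).
Float = 16 − 9 = 7.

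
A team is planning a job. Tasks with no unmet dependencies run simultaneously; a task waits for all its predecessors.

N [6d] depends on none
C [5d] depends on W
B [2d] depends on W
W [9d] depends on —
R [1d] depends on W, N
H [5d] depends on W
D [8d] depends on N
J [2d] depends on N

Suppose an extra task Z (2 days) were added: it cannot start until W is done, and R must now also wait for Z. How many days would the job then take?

Originally the job takes 14 days.
With Z inserted, R now waits for max(W, N, Z).
New critical path: W→C = 9+5 = 14 ⇒ 14 days.

14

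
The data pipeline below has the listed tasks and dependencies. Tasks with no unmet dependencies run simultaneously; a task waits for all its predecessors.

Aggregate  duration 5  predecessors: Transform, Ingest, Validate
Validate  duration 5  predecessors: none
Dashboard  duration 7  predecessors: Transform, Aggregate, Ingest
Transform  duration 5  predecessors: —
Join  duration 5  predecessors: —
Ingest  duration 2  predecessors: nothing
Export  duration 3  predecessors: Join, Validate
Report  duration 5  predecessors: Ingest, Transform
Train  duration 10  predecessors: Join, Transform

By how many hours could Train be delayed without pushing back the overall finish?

The longest chain is Validate→Aggregate→Dashboard = 5+5+7 = 17; overall finish 17 hours.
Longest path through Train: 15 hours (earliest finish 15, latest finish 17).
Float = 17 − 15 = 2.

2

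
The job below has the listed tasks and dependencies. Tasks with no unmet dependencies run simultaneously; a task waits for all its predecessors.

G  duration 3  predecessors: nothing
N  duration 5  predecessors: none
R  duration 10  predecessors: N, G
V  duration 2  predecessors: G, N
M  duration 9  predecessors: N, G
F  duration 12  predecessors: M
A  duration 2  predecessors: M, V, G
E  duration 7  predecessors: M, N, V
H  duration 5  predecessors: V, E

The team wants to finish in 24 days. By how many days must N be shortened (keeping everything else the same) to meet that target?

2

Current finish: 26 days; target: 24.
N is on every critical path, so each day cut from N cuts the finish by one (this holds down to a finish of 24).
Need 26 − 24 = 2 days off N → N becomes 3 days, finish becomes 24.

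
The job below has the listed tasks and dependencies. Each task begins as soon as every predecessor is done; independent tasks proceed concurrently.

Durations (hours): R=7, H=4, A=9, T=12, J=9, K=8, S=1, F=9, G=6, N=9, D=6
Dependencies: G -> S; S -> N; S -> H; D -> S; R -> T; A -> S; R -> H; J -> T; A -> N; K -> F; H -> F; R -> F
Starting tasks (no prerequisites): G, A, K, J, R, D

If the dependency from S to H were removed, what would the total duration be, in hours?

21

Before: longest chain A→S→H→F = 9+1+4+9 = 23, finish 23.
Without S→H, H's earliest start moves from 10 to 7.
New critical path: J→T = 9+12 = 21 ⇒ 21 hours.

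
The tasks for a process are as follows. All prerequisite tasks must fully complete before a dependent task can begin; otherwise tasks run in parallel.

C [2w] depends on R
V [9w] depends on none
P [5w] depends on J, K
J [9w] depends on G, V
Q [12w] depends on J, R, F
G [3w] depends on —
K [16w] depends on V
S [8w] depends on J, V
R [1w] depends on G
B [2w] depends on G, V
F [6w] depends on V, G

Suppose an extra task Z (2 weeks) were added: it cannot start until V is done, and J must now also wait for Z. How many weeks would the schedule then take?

Originally the schedule takes 30 weeks.
With Z inserted, J now waits for max(G, V, Z).
New critical path: V→Z→J→Q = 9+2+9+12 = 32 ⇒ 32 weeks.

32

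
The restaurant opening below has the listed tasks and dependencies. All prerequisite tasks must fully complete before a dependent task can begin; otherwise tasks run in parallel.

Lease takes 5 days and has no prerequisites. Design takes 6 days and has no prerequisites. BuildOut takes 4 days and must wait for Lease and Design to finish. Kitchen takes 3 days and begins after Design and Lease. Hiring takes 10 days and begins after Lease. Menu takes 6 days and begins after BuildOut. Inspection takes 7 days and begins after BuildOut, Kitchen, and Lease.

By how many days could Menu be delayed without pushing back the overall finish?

Critical path: Design→BuildOut→Inspection = 6+4+7 = 17, so the finish is 17 days.
Longest path through Menu: 16 days (earliest finish 16, latest finish 17).
Float = 17 − 16 = 1.

1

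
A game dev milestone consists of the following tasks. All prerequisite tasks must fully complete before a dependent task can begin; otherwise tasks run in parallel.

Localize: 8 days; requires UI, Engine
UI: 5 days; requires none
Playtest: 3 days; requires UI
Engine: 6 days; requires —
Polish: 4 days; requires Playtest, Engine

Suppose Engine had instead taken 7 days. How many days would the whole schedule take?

As given, the longest chain is Engine→Localize = 6+8 = 14, so the finish is 14 days.
Engine is on the critical path; changing it to 7 makes that path 15 days.
No other chain overtakes it, so the finish is 15 days.

15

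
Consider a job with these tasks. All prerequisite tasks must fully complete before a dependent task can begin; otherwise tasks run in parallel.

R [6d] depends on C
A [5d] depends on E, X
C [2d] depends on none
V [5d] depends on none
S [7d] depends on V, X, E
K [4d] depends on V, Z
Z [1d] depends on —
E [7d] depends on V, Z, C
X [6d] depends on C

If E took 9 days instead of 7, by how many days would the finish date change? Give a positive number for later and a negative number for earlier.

2

Baseline: V→E→S = 5+7+7 = 19 → 19 days.
E lies on that path, so at 9 days the path becomes 21 days.
That remains the longest chain; total 21 days.
Change in finish: 21 − 19 = +2 days.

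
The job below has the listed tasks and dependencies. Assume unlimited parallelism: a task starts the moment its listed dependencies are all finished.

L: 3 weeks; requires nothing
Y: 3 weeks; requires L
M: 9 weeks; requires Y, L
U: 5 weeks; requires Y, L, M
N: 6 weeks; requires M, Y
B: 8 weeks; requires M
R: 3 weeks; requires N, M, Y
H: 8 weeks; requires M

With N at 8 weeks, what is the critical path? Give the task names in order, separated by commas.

The binding path is L→Y→M→N→R = 3+3+9+6+3 = 24; finish at 24 weeks.
Since N is critical, the +2 change carries straight to that chain (now 26 weeks).
The critical path is still L→Y→M→N→R; finish is now 26 weeks.

L, Y, M, N, R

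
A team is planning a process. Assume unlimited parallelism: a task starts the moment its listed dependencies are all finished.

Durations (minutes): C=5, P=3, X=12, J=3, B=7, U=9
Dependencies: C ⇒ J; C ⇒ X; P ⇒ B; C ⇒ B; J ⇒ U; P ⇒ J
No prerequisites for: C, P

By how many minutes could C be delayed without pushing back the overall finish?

C→X = 5+12 = 17 sets the makespan at 17 minutes.
The longest chain containing C totals 17 minutes.
So C can slip 5 − 5 = 0 minutes.

0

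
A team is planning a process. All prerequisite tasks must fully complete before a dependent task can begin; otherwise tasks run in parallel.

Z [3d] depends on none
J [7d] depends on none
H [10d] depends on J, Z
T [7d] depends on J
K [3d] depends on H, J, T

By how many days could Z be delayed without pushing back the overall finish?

4

Critical path: J→H→K = 7+10+3 = 20, so the finish is 20 days.
The longest chain containing Z totals 16 days.
Slack of Z = 4 − 0 = 4 days.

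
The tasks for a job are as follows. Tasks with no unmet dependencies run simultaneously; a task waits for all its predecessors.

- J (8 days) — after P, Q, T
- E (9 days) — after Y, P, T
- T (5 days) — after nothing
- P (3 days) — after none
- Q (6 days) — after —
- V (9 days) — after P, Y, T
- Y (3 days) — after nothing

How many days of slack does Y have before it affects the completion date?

Critical path: Q→J = 6+8 = 14, so the finish is 14 days.
The longest chain containing Y totals 12 days.
Slack of Y = 2 − 0 = 2 days.

2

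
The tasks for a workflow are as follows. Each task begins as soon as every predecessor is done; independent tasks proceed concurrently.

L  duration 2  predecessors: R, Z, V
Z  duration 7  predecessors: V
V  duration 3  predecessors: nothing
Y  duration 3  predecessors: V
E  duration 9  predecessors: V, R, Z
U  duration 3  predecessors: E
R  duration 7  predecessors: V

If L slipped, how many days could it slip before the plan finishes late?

10

The longest chain is V→R→E→U = 3+7+9+3 = 22; overall finish 22 days.
The longest chain containing L totals 12 days.
Slack of L = 20 − 10 = 10 days.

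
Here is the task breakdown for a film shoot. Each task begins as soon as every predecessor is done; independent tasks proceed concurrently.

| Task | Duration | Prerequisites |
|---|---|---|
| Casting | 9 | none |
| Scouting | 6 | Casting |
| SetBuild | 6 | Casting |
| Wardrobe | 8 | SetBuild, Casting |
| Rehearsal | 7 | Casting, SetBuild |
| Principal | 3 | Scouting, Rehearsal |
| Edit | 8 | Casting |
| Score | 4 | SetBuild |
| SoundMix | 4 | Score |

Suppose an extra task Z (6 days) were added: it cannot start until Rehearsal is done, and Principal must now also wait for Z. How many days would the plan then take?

Originally the plan takes 25 days.
With Z inserted, Principal now waits for max(Scouting, Rehearsal, Z).
New critical path: Casting→SetBuild→Rehearsal→Z→Principal = 9+6+7+6+3 = 31 ⇒ 31 days.

31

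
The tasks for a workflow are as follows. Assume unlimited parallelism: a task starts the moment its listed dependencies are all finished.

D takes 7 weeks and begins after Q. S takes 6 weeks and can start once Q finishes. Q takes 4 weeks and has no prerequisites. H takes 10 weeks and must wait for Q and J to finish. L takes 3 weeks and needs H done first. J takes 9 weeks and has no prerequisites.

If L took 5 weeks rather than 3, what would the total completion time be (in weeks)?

24

Actual critical path: J→H→L = 9+10+3 = 22 ⇒ 22 weeks.
Since L is critical, the +2 change carries straight to that chain (now 24 weeks).
No other chain overtakes it, so the finish is 24 weeks.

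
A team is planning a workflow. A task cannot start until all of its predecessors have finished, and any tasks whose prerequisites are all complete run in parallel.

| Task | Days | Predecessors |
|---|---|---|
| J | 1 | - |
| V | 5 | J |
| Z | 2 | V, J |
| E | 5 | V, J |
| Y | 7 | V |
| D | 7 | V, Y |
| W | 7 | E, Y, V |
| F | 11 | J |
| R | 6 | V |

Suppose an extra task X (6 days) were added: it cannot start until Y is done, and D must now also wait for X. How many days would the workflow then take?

Originally the workflow takes 20 days.
With X inserted, D now waits for max(V, Y, X).
New critical path: J→V→Y→X→D = 1+5+7+6+7 = 26 ⇒ 26 days.

26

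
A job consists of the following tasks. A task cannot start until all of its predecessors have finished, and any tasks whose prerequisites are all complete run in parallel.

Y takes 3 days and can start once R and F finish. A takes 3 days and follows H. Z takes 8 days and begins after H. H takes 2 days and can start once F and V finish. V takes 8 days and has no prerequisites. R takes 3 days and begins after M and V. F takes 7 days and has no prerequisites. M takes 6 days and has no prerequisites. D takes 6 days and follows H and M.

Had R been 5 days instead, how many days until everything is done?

18

As given, the longest chain is V→H→Z = 8+2+8 = 18, so the finish is 18 days.
R is off the critical path — its longest chain is 14 days, giving 4 of slack.
The critical path is still V→H→Z; finish is now 18 days.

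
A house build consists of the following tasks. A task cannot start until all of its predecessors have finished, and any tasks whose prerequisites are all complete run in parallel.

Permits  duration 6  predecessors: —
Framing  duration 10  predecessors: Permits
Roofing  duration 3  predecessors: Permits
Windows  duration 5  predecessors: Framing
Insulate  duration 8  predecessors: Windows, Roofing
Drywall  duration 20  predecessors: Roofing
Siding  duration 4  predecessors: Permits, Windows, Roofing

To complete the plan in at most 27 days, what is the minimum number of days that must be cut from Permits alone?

Current finish: 29 days; target: 27.
Permits is on every critical path, so each day cut from Permits cuts the finish by one (this holds down to a finish of 24).
Need 29 − 27 = 2 days off Permits → Permits becomes 4 days, finish becomes 27.

2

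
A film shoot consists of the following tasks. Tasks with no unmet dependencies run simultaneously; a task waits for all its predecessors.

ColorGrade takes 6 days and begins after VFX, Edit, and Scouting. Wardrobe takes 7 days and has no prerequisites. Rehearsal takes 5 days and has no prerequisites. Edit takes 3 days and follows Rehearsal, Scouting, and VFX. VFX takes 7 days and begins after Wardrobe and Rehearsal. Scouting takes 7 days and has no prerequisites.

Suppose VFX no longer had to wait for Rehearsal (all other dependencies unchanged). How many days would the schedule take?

23

Before: longest chain Wardrobe→VFX→Edit→ColorGrade = 7+7+3+6 = 23, finish 23.
Dropping Rehearsal→VFX doesn't change VFX's earliest start (7); another predecessor still binds.
The longest chain is now Wardrobe→VFX→Edit→ColorGrade = 7+7+3+6 = 23, so the schedule takes 23 days.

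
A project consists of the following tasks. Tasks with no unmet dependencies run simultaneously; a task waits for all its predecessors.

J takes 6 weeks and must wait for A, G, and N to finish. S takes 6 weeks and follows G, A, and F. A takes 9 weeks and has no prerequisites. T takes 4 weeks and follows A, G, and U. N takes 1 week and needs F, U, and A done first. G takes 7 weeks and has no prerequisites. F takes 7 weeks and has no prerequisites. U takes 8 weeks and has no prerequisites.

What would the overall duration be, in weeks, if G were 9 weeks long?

The binding path is A→N→J = 9+1+6 = 16; finish at 16 weeks.
G is off the critical path — its longest chain is 13 weeks, giving 3 of slack.
No other chain overtakes it, so the finish is 16 weeks.

16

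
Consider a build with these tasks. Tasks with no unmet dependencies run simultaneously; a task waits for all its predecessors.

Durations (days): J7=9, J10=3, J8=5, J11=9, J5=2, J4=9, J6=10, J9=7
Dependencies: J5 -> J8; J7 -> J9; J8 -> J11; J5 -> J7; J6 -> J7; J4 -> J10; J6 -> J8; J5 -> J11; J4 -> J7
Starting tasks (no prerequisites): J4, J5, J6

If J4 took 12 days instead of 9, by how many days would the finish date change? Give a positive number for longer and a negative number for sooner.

Baseline: J6→J7→J9 = 10+9+7 = 26 → 26 days.
J4 is off the critical path — its longest chain is 25 days, giving 1 of slack.
Now J4→J7→J9 = 12+9+7 = 28 is longest, so the finish becomes 28 days.
Change in finish: 28 − 26 = +2 days.

2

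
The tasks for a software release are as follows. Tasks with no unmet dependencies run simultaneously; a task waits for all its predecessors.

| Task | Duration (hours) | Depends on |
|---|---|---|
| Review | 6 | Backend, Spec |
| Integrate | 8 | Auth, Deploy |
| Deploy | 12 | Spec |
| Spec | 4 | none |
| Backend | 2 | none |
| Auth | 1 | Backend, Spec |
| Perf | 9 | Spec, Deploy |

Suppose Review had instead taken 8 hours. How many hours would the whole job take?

25

As given, the longest chain is Spec→Deploy→Perf = 4+12+9 = 25, so the finish is 25 hours.
The longest path through Review is only 10 hours, so Review has float 15.
No other chain overtakes it, so the finish is 25 hours.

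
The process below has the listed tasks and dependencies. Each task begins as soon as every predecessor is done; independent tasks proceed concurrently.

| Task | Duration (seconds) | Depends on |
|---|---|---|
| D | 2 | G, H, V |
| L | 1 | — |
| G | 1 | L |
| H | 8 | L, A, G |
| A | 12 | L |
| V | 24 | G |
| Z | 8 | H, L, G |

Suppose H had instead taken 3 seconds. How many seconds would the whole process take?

Actual critical path: L→A→H→Z = 1+12+8+8 = 29 ⇒ 29 seconds.
H lies on that path, so at 3 seconds the path becomes 24 seconds.
Now L→G→V→D = 1+1+24+2 = 28 is longest, so the finish becomes 28 seconds.

28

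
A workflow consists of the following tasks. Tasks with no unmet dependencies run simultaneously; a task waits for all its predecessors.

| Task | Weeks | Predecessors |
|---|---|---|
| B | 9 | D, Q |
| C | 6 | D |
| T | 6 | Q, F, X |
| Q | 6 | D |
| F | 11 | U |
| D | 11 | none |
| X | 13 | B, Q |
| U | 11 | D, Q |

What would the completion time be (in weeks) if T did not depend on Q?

45

Original critical path: D→Q→U→F→T = 11+6+11+11+6 = 45 ⇒ 45 weeks.
Dropping Q→T doesn't change T's earliest start (39); another predecessor still binds.
After: D→Q→U→F→T = 11+6+11+11+6 = 45 → 45 weeks.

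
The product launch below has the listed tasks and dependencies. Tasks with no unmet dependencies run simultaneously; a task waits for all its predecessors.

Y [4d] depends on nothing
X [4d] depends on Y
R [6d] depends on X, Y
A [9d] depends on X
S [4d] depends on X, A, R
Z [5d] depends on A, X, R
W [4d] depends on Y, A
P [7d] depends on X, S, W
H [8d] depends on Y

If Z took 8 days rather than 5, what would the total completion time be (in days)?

As given, the longest chain is Y→X→A→S→P = 4+4+9+4+7 = 28, so the finish is 28 days.
The longest path through Z is only 22 days, so Z has float 6.
That remains the longest chain; total 28 days.

28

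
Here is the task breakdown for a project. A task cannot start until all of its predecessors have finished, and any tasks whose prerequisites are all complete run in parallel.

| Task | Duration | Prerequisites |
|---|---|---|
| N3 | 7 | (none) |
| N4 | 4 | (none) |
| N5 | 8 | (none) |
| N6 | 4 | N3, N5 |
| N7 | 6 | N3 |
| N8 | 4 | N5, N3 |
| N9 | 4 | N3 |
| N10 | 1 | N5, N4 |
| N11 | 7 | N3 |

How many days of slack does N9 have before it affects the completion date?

3

N3→N11 = 7+7 = 14 sets the makespan at 14 days.
The longest chain containing N9 totals 11 days.
Slack of N9 = 10 − 7 = 3 days.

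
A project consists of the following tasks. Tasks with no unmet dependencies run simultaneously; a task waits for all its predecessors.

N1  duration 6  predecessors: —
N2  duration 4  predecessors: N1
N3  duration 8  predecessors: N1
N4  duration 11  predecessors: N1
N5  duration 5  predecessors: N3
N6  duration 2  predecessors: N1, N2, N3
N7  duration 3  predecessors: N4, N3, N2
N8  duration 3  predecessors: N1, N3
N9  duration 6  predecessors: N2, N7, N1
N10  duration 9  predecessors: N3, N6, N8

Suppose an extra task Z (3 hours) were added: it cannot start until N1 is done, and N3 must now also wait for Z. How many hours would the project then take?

29

Originally the project takes 26 hours.
With Z inserted, N3 now waits for max(N1, Z).
New critical path: N1→Z→N3→N8→N10 = 6+3+8+3+9 = 29 ⇒ 29 hours.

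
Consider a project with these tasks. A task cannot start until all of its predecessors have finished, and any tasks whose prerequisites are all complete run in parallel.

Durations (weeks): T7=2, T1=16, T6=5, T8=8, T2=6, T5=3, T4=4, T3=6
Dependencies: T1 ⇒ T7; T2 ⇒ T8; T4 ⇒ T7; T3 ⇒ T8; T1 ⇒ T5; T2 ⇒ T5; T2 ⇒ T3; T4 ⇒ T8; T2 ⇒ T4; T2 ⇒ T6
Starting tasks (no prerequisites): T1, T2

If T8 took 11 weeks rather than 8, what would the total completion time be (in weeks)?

Actual critical path: T2→T3→T8 = 6+6+8 = 20 ⇒ 20 weeks.
T8 is on the critical path; changing it to 11 makes that path 23 weeks.
That remains the longest chain; total 23 weeks.

23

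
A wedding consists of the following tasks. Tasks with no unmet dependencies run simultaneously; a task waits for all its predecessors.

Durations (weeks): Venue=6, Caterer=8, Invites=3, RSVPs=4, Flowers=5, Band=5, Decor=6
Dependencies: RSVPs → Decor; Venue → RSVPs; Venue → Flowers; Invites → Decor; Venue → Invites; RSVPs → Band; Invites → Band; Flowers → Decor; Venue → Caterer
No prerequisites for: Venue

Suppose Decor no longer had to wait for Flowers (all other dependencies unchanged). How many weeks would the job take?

Original critical path: Venue→Flowers→Decor = 6+5+6 = 17 ⇒ 17 weeks.
Without Flowers→Decor, Decor's earliest start moves from 11 to 10.
After: Venue→RSVPs→Decor = 6+4+6 = 16 → 16 weeks.

16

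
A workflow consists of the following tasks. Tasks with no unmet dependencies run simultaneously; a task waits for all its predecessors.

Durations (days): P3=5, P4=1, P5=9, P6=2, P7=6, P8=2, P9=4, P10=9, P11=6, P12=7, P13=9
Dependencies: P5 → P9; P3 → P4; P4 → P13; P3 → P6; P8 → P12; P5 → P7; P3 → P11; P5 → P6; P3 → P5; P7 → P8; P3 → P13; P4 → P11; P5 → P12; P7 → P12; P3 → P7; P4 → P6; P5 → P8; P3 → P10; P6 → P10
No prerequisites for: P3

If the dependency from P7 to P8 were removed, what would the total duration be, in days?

27

With the dependency in place, P3→P5→P7→P8→P12 = 5+9+6+2+7 = 29 sets the finish at 29 days.
Without P7→P8, P8's earliest start moves from 20 to 14.
The longest chain is now P3→P5→P7→P12 = 5+9+6+7 = 27, so the project takes 27 days.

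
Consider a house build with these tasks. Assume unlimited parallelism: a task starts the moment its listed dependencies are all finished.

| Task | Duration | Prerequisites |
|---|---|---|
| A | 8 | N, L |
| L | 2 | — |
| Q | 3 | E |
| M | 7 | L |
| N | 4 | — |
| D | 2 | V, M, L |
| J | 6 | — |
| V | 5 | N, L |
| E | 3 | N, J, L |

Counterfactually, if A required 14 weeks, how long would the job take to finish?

18

Baseline: N→A = 4+8 = 12 → 12 weeks.
Since A is critical, the +6 change carries straight to that chain (now 18 weeks).
The critical path is still N→A; finish is now 18 weeks.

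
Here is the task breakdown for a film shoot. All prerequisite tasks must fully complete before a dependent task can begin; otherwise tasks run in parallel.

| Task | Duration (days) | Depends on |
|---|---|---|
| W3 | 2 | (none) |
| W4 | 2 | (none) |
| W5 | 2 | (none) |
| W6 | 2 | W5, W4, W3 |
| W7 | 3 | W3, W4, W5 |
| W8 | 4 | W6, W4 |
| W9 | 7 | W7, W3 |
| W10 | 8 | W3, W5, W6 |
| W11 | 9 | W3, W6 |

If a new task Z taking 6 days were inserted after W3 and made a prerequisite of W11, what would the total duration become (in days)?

Originally the plan takes 13 days.
With Z inserted, W11 now waits for max(W3, W6, Z).
New critical path: W3→Z→W11 = 2+6+9 = 17 ⇒ 17 days.

17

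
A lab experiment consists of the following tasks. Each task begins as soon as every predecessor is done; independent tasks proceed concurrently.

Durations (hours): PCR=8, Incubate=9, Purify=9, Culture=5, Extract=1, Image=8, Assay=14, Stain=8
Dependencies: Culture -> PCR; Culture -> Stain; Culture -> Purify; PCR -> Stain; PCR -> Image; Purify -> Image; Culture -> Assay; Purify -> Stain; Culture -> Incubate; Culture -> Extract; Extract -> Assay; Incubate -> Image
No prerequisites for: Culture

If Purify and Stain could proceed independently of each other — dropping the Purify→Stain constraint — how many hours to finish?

Original critical path: Culture→Incubate→Image = 5+9+8 = 22 ⇒ 22 hours.
Without Purify→Stain, Stain's earliest start moves from 14 to 13.
After: Culture→Incubate→Image = 5+9+8 = 22 → 22 hours.

22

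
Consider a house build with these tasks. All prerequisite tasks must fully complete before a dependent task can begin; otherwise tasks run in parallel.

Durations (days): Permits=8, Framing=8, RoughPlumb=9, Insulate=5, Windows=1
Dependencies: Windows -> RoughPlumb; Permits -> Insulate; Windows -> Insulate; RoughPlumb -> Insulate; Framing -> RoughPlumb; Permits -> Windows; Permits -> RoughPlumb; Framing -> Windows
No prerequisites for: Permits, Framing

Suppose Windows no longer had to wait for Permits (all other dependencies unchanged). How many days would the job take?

23

With the dependency in place, Permits→Windows→RoughPlumb→Insulate = 8+1+9+5 = 23 sets the finish at 23 days.
Dropping Permits→Windows doesn't change Windows's earliest start (8); another predecessor still binds.
The longest chain is now Framing→Windows→RoughPlumb→Insulate = 8+1+9+5 = 23, so the job takes 23 days.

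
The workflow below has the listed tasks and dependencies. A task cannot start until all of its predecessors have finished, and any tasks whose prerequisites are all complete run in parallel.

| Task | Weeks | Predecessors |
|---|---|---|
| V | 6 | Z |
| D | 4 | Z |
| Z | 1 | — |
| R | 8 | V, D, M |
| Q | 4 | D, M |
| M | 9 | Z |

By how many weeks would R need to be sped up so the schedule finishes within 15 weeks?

3

Current finish: 18 weeks; target: 15.
R is on every critical path, so each week cut from R cuts the finish by one (this holds down to a finish of 14).
Need 18 − 15 = 3 weeks off R → R becomes 5 weeks, finish becomes 15.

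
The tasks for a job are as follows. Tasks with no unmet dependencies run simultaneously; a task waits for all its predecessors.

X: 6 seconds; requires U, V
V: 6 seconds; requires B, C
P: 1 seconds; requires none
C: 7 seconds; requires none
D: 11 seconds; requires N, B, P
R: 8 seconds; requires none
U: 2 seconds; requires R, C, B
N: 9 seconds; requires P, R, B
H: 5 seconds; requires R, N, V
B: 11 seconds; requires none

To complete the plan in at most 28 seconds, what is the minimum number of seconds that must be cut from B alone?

Current finish: 31 seconds; target: 28.
B is on every critical path, so each second cut from B cuts the finish by one (this holds down to a finish of 28).
Need 31 − 28 = 3 seconds off B → B becomes 8 seconds, finish becomes 28.

3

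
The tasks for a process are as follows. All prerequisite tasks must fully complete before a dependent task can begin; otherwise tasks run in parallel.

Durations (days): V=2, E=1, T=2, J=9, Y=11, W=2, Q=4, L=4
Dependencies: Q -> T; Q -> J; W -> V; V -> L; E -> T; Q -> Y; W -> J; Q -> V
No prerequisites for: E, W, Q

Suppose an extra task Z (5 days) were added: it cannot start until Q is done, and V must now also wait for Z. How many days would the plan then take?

Originally the plan takes 15 days.
With Z inserted, V now waits for max(W, Q, Z).
New critical path: Q→Z→V→L = 4+5+2+4 = 15 ⇒ 15 days.

15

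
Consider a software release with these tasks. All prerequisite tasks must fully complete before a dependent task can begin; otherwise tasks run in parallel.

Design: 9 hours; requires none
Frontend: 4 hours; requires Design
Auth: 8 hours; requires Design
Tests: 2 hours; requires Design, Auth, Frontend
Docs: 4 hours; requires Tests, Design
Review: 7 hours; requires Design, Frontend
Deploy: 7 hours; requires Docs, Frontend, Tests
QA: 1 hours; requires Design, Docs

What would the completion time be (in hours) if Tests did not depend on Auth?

With the dependency in place, Design→Auth→Tests→Docs→Deploy = 9+8+2+4+7 = 30 sets the finish at 30 hours.
Without Auth→Tests, Tests's earliest start moves from 17 to 13.
The longest chain is now Design→Frontend→Tests→Docs→Deploy = 9+4+2+4+7 = 26, so the software release takes 26 hours.

26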